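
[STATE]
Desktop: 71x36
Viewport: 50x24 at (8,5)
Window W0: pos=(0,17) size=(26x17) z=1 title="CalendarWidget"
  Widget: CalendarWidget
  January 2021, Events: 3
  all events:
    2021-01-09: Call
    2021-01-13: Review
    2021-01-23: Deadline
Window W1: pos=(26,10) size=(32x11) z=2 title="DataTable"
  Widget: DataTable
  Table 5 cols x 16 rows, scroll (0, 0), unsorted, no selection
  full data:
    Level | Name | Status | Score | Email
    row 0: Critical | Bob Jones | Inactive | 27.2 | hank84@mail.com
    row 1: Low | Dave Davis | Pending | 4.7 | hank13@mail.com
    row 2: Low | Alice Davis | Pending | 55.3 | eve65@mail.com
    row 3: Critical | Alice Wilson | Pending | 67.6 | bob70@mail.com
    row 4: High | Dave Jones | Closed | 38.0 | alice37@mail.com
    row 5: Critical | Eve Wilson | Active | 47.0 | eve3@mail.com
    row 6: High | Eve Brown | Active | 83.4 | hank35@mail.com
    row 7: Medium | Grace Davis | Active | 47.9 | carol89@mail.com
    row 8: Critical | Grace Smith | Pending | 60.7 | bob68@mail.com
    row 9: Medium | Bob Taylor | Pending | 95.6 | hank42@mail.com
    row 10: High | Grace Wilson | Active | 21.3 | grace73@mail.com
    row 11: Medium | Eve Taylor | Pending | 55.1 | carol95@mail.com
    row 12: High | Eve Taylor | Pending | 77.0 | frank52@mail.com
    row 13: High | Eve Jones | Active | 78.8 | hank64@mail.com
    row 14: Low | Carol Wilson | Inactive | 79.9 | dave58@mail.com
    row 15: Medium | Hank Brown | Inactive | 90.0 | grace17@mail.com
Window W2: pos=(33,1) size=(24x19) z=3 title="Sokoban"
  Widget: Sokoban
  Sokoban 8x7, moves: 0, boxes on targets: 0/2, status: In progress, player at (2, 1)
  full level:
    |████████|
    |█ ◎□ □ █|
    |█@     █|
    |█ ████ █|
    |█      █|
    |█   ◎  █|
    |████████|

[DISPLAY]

                         ┃█ ◎□ □ █              ┃ 
                         ┃█@     █              ┃ 
                         ┃█ ████ █              ┃ 
                         ┃█      █              ┃ 
                         ┃█   ◎  █              ┃ 
                  ┏━━━━━━┃████████              ┃┓
                  ┃ DataT┃Moves: 0  0/2         ┃┃
                  ┠──────┃                      ┃┨
                  ┃Level ┃                      ┃┃
                  ┃──────┃                      ┃┃
                  ┃Critic┃                      ┃┃
                  ┃Low   ┃                      ┃┃
━━━━━━━━━━━━━━━━━┓┃Low   ┃                      ┃┃
arWidget         ┃┃Critic┃                      ┃┃
─────────────────┨┃High  ┗━━━━━━━━━━━━━━━━━━━━━━┛┃
anuary 2021      ┃┗━━━━━━━━━━━━━━━━━━━━━━━━━━━━━━┛
e Th Fr Sa Su    ┃                                
      1  2  3    ┃                                
6  7  8  9* 10   ┃                                
3* 14 15 16 17   ┃                                
0 21 22 23* 24   ┃                                
7 28 29 30 31    ┃                                
                 ┃                                
                 ┃                                


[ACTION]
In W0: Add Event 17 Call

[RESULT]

                         ┃█ ◎□ □ █              ┃ 
                         ┃█@     █              ┃ 
                         ┃█ ████ █              ┃ 
                         ┃█      █              ┃ 
                         ┃█   ◎  █              ┃ 
                  ┏━━━━━━┃████████              ┃┓
                  ┃ DataT┃Moves: 0  0/2         ┃┃
                  ┠──────┃                      ┃┨
                  ┃Level ┃                      ┃┃
                  ┃──────┃                      ┃┃
                  ┃Critic┃                      ┃┃
                  ┃Low   ┃                      ┃┃
━━━━━━━━━━━━━━━━━┓┃Low   ┃                      ┃┃
arWidget         ┃┃Critic┃                      ┃┃
─────────────────┨┃High  ┗━━━━━━━━━━━━━━━━━━━━━━┛┃
anuary 2021      ┃┗━━━━━━━━━━━━━━━━━━━━━━━━━━━━━━┛
e Th Fr Sa Su    ┃                                
      1  2  3    ┃                                
6  7  8  9* 10   ┃                                
3* 14 15 16 17*  ┃                                
0 21 22 23* 24   ┃                                
7 28 29 30 31    ┃                                
                 ┃                                
                 ┃                                


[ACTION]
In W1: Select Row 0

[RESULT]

                         ┃█ ◎□ □ █              ┃ 
                         ┃█@     █              ┃ 
                         ┃█ ████ █              ┃ 
                         ┃█      █              ┃ 
                         ┃█   ◎  █              ┃ 
                  ┏━━━━━━┃████████              ┃┓
                  ┃ DataT┃Moves: 0  0/2         ┃┃
                  ┠──────┃                      ┃┨
                  ┃Level ┃                      ┃┃
                  ┃──────┃                      ┃┃
                  ┃>ritic┃                      ┃┃
                  ┃Low   ┃                      ┃┃
━━━━━━━━━━━━━━━━━┓┃Low   ┃                      ┃┃
arWidget         ┃┃Critic┃                      ┃┃
─────────────────┨┃High  ┗━━━━━━━━━━━━━━━━━━━━━━┛┃
anuary 2021      ┃┗━━━━━━━━━━━━━━━━━━━━━━━━━━━━━━┛
e Th Fr Sa Su    ┃                                
      1  2  3    ┃                                
6  7  8  9* 10   ┃                                
3* 14 15 16 17*  ┃                                
0 21 22 23* 24   ┃                                
7 28 29 30 31    ┃                                
                 ┃                                
                 ┃                                


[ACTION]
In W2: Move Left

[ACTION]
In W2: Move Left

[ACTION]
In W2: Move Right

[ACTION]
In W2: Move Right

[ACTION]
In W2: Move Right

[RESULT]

                         ┃█ ◎□ □ █              ┃ 
                         ┃█   @  █              ┃ 
                         ┃█ ████ █              ┃ 
                         ┃█      █              ┃ 
                         ┃█   ◎  █              ┃ 
                  ┏━━━━━━┃████████              ┃┓
                  ┃ DataT┃Moves: 3  0/2         ┃┃
                  ┠──────┃                      ┃┨
                  ┃Level ┃                      ┃┃
                  ┃──────┃                      ┃┃
                  ┃>ritic┃                      ┃┃
                  ┃Low   ┃                      ┃┃
━━━━━━━━━━━━━━━━━┓┃Low   ┃                      ┃┃
arWidget         ┃┃Critic┃                      ┃┃
─────────────────┨┃High  ┗━━━━━━━━━━━━━━━━━━━━━━┛┃
anuary 2021      ┃┗━━━━━━━━━━━━━━━━━━━━━━━━━━━━━━┛
e Th Fr Sa Su    ┃                                
      1  2  3    ┃                                
6  7  8  9* 10   ┃                                
3* 14 15 16 17*  ┃                                
0 21 22 23* 24   ┃                                
7 28 29 30 31    ┃                                
                 ┃                                
                 ┃                                


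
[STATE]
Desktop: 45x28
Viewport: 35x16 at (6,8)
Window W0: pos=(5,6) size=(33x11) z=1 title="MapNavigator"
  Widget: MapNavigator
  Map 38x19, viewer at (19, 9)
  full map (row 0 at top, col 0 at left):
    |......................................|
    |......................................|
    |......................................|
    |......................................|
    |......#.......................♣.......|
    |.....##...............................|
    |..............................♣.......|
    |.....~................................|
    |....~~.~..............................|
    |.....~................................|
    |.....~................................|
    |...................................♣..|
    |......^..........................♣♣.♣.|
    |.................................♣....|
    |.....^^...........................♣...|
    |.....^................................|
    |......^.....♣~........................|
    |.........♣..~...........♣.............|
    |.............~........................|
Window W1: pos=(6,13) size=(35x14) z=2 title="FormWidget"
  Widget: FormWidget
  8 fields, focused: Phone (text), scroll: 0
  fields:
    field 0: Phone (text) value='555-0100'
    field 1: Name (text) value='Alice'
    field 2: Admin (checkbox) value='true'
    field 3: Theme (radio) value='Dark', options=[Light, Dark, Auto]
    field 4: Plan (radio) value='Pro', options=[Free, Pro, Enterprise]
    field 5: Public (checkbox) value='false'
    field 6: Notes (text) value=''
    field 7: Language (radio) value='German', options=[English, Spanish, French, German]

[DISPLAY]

───────────────────────────────┨   
..........................♣....┃   
.~.............................┃   
~~.~...........................┃   
.~.............@...............┃   
┏━━━━━━━━━━━━━━━━━━━━━━━━━━━━━━━━━┓
┃ FormWidget                      ┃
┠─────────────────────────────────┨
┃> Phone:      [555-0100         ]┃
┃  Name:       [Alice            ]┃
┃  Admin:      [x]                ┃
┃  Theme:      ( ) Light  (●) Dark┃
┃  Plan:       ( ) Free  (●) Pro  ┃
┃  Public:     [ ]                ┃
┃  Notes:      [                 ]┃
┃  Language:   ( ) English  ( ) Sp┃


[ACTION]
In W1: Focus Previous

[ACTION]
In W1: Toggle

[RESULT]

───────────────────────────────┨   
..........................♣....┃   
.~.............................┃   
~~.~...........................┃   
.~.............@...............┃   
┏━━━━━━━━━━━━━━━━━━━━━━━━━━━━━━━━━┓
┃ FormWidget                      ┃
┠─────────────────────────────────┨
┃  Phone:      [555-0100         ]┃
┃  Name:       [Alice            ]┃
┃  Admin:      [x]                ┃
┃  Theme:      ( ) Light  (●) Dark┃
┃  Plan:       ( ) Free  (●) Pro  ┃
┃  Public:     [ ]                ┃
┃  Notes:      [                 ]┃
┃> Language:   ( ) English  ( ) Sp┃


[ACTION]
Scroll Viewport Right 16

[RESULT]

───────────────────────────┨       
......................♣....┃       
...........................┃       
...........................┃       
...........@...............┃       
━━━━━━━━━━━━━━━━━━━━━━━━━━━━━━┓    
rmWidget                      ┃    
──────────────────────────────┨    
hone:      [555-0100         ]┃    
ame:       [Alice            ]┃    
dmin:      [x]                ┃    
heme:      ( ) Light  (●) Dark┃    
lan:       ( ) Free  (●) Pro  ┃    
ublic:     [ ]                ┃    
otes:      [                 ]┃    
anguage:   ( ) English  ( ) Sp┃    


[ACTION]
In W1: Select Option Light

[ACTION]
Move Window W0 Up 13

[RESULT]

...........................┃       
.........................♣♣┃       
━━━━━━━━━━━━━━━━━━━━━━━━━━━┛       
                                   
                                   
━━━━━━━━━━━━━━━━━━━━━━━━━━━━━━┓    
rmWidget                      ┃    
──────────────────────────────┨    
hone:      [555-0100         ]┃    
ame:       [Alice            ]┃    
dmin:      [x]                ┃    
heme:      ( ) Light  (●) Dark┃    
lan:       ( ) Free  (●) Pro  ┃    
ublic:     [ ]                ┃    
otes:      [                 ]┃    
anguage:   ( ) English  ( ) Sp┃    


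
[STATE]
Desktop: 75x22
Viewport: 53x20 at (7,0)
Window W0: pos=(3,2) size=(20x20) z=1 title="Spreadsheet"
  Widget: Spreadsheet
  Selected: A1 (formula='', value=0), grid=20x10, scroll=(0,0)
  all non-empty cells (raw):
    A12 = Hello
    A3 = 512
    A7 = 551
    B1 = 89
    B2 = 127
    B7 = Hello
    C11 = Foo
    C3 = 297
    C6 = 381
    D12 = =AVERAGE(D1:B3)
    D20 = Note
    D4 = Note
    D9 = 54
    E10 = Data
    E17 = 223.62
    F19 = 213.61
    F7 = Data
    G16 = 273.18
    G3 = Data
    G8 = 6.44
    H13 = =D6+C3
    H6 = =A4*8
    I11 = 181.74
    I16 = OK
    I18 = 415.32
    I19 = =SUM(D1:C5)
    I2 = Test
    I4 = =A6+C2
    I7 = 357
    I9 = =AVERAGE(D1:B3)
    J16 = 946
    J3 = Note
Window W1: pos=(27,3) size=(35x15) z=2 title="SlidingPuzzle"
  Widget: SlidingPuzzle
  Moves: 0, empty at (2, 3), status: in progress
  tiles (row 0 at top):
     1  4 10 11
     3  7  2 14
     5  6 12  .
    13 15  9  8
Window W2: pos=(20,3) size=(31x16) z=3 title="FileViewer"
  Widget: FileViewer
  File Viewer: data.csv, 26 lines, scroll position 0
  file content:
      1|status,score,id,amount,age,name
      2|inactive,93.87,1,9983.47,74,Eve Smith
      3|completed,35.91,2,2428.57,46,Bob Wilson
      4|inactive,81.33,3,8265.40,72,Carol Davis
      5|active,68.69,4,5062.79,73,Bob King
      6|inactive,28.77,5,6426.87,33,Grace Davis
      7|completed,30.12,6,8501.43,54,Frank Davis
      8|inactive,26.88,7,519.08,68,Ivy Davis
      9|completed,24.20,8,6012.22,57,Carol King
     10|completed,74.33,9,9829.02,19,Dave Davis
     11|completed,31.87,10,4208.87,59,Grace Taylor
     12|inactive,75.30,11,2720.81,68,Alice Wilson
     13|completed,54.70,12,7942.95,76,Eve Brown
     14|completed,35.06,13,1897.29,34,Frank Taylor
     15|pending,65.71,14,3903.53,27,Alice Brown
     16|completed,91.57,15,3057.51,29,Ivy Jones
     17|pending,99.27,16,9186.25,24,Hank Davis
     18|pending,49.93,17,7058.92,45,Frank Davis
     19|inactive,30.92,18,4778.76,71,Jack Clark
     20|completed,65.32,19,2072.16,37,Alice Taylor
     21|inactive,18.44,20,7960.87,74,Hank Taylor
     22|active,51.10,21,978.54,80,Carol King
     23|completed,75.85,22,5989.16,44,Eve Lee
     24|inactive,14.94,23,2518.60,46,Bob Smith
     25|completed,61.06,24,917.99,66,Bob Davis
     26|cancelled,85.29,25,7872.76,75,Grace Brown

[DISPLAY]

                                                     
                                                     
━━━━━━━━━━━━━━━┓                                     
readsheet    ┏━━━━━━━━━━━━━━━━━━━━━━━━━━━━━┓━━━━━━━━━
─────────────┃ FileViewer                  ┃         
             ┠─────────────────────────────┨─────────
    A       B┃status,score,id,amount,age,n▲┃         
-------------┃inactive,93.87,1,9983.47,74,█┃         
      [0]    ┃completed,35.91,2,2428.57,46░┃         
        0    ┃inactive,81.33,3,8265.40,72,░┃         
      512    ┃active,68.69,4,5062.79,73,Bo░┃         
        0    ┃inactive,28.77,5,6426.87,33,░┃         
        0    ┃completed,30.12,6,8501.43,54░┃         
        0    ┃inactive,26.88,7,519.08,68,I░┃         
      551Hell┃completed,24.20,8,6012.22,57░┃         
        0    ┃completed,74.33,9,9829.02,19░┃         
        0    ┃completed,31.87,10,4208.87,5░┃         
        0    ┃inactive,75.30,11,2720.81,68▼┃━━━━━━━━━
        0    ┗━━━━━━━━━━━━━━━━━━━━━━━━━━━━━┛         
 Hello         ┃                                     


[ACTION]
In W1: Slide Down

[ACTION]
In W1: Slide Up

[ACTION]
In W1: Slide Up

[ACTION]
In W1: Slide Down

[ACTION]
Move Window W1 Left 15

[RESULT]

                                                     
                                                     
━━━━━━━━━━━━━━━┓                                     
reads┏━━━━━━━┏━━━━━━━━━━━━━━━━━━━━━━━━━━━━━┓         
─────┃ Slidin┃ FileViewer                  ┃         
     ┠───────┠─────────────────────────────┨         
    A┃┌────┬─┃status,score,id,amount,age,n▲┃         
-----┃│  1 │ ┃inactive,93.87,1,9983.47,74,█┃         
     ┃├────┼─┃completed,35.91,2,2428.57,46░┃         
     ┃│  3 │ ┃inactive,81.33,3,8265.40,72,░┃         
     ┃├────┼─┃active,68.69,4,5062.79,73,Bo░┃         
     ┃│  5 │ ┃inactive,28.77,5,6426.87,33,░┃         
     ┃├────┼─┃completed,30.12,6,8501.43,54░┃         
     ┃│ 13 │ ┃inactive,26.88,7,519.08,68,I░┃         
     ┃└────┴─┃completed,24.20,8,6012.22,57░┃         
     ┃Moves: ┃completed,74.33,9,9829.02,19░┃         
     ┃       ┃completed,31.87,10,4208.87,5░┃         
     ┗━━━━━━━┃inactive,75.30,11,2720.81,68▼┃         
        0    ┗━━━━━━━━━━━━━━━━━━━━━━━━━━━━━┛         
 Hello         ┃                                     


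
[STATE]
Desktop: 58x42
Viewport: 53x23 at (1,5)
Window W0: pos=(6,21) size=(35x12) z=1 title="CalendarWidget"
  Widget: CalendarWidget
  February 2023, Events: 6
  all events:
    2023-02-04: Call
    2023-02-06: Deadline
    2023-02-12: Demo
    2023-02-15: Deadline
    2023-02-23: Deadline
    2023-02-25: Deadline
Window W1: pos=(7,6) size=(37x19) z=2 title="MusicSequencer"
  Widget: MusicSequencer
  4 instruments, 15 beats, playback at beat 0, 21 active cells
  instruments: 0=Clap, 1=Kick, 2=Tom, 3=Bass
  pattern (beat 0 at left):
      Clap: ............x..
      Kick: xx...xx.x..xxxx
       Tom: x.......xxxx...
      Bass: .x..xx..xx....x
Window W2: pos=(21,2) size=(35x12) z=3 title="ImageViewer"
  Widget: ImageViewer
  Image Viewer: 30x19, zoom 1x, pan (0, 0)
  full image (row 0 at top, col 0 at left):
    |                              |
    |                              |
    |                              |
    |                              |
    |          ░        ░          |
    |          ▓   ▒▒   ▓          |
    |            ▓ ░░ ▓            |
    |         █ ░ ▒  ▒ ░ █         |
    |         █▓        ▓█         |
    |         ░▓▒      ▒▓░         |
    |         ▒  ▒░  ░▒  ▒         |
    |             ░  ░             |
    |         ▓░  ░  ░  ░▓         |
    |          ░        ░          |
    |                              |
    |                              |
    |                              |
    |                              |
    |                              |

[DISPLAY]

                    ┃                                
      ┏━━━━━━━━━━━━━┃                                
      ┃ MusicSequenc┃                                
      ┠─────────────┃                                
      ┃     ▼1234567┃          ░        ░            
      ┃ Clap········┃          ▓   ▒▒   ▓            
      ┃ Kick██···██·┃            ▓ ░░ ▓              
      ┃  Tom█·······┃         █ ░ ▒  ▒ ░ █           
      ┃ Bass·█··██··┗━━━━━━━━━━━━━━━━━━━━━━━━━━━━━━━━
      ┃                                   ┃          
      ┃                                   ┃          
      ┃                                   ┃          
      ┃                                   ┃          
      ┃                                   ┃          
      ┃                                   ┃          
      ┃                                   ┃          
     ┏┃                                   ┃          
     ┃┃                                   ┃          
     ┠┃                                   ┃          
     ┃┗━━━━━━━━━━━━━━━━━━━━━━━━━━━━━━━━━━━┛          
     ┃Mo Tu We Th Fr Sa Su             ┃             
     ┃       1  2  3  4*  5            ┃             
     ┃ 6*  7  8  9 10 11 12*           ┃             


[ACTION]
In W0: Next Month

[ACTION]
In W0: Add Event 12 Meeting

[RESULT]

                    ┃                                
      ┏━━━━━━━━━━━━━┃                                
      ┃ MusicSequenc┃                                
      ┠─────────────┃                                
      ┃     ▼1234567┃          ░        ░            
      ┃ Clap········┃          ▓   ▒▒   ▓            
      ┃ Kick██···██·┃            ▓ ░░ ▓              
      ┃  Tom█·······┃         █ ░ ▒  ▒ ░ █           
      ┃ Bass·█··██··┗━━━━━━━━━━━━━━━━━━━━━━━━━━━━━━━━
      ┃                                   ┃          
      ┃                                   ┃          
      ┃                                   ┃          
      ┃                                   ┃          
      ┃                                   ┃          
      ┃                                   ┃          
      ┃                                   ┃          
     ┏┃                                   ┃          
     ┃┃                                   ┃          
     ┠┃                                   ┃          
     ┃┗━━━━━━━━━━━━━━━━━━━━━━━━━━━━━━━━━━━┛          
     ┃Mo Tu We Th Fr Sa Su             ┃             
     ┃       1  2  3  4  5             ┃             
     ┃ 6  7  8  9 10 11 12*            ┃             


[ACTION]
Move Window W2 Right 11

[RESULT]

                      ┃                              
      ┏━━━━━━━━━━━━━━━┃                              
      ┃ MusicSequencer┃                              
      ┠───────────────┃                              
      ┃     ▼123456789┃          ░        ░          
      ┃ Clap··········┃          ▓   ▒▒   ▓          
      ┃ Kick██···██·█·┃            ▓ ░░ ▓            
      ┃  Tom█·······██┃         █ ░ ▒  ▒ ░ █         
      ┃ Bass·█··██··██┗━━━━━━━━━━━━━━━━━━━━━━━━━━━━━━
      ┃                                   ┃          
      ┃                                   ┃          
      ┃                                   ┃          
      ┃                                   ┃          
      ┃                                   ┃          
      ┃                                   ┃          
      ┃                                   ┃          
     ┏┃                                   ┃          
     ┃┃                                   ┃          
     ┠┃                                   ┃          
     ┃┗━━━━━━━━━━━━━━━━━━━━━━━━━━━━━━━━━━━┛          
     ┃Mo Tu We Th Fr Sa Su             ┃             
     ┃       1  2  3  4  5             ┃             
     ┃ 6  7  8  9 10 11 12*            ┃             


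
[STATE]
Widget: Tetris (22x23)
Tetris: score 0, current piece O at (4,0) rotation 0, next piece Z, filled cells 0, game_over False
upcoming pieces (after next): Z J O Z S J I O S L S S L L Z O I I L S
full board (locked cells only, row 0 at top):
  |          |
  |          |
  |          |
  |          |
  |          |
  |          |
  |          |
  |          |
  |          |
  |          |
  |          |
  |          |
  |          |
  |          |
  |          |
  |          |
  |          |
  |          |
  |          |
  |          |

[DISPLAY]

    ▓▓    │Next:      
    ▓▓    │▓▓         
          │ ▓▓        
          │           
          │           
          │           
          │Score:     
          │0          
          │           
          │           
          │           
          │           
          │           
          │           
          │           
          │           
          │           
          │           
          │           
          │           
          │           
          │           
          │           


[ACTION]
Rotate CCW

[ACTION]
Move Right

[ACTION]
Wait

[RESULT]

          │Next:      
     ▓▓   │▓▓         
     ▓▓   │ ▓▓        
          │           
          │           
          │           
          │Score:     
          │0          
          │           
          │           
          │           
          │           
          │           
          │           
          │           
          │           
          │           
          │           
          │           
          │           
          │           
          │           
          │           


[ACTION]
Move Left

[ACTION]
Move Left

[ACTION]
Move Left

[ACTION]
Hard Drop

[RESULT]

   ▓▓     │Next:      
    ▓▓    │▓▓         
          │ ▓▓        
          │           
          │           
          │           
          │Score:     
          │0          
          │           
          │           
          │           
          │           
          │           
          │           
          │           
          │           
          │           
          │           
  ▓▓      │           
  ▓▓      │           
          │           
          │           
          │           


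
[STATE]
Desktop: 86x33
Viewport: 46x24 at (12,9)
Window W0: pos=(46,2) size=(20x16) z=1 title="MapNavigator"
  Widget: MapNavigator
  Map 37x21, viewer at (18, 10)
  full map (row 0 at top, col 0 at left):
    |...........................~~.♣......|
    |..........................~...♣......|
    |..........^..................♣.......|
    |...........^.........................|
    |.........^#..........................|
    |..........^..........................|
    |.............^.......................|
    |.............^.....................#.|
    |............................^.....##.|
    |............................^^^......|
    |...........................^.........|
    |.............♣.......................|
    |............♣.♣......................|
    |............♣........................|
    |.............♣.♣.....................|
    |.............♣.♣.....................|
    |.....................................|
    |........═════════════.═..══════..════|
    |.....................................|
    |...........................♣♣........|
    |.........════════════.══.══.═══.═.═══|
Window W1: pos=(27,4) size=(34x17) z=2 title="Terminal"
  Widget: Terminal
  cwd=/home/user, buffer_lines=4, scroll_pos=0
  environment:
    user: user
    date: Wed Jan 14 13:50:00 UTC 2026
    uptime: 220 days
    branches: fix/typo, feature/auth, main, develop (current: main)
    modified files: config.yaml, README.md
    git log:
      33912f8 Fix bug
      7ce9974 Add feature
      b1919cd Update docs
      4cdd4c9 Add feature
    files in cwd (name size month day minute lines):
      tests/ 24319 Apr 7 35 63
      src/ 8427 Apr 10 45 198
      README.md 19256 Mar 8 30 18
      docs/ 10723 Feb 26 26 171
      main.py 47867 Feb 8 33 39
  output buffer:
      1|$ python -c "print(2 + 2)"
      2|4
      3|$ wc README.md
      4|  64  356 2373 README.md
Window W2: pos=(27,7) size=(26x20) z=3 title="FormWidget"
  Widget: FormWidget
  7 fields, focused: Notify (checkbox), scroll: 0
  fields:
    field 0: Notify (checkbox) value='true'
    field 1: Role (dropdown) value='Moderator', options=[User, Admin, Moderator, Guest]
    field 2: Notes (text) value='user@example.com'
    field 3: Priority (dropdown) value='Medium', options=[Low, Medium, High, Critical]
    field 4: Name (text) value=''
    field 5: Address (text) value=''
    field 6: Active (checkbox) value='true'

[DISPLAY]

               ┠────────────────────────┨     
               ┃> Notify:     [x]       ┃     
               ┃  Role:       [Moderat▼]┃     
               ┃  Notes:      [user@exa]┃     
               ┃  Priority:   [Medium ▼]┃     
               ┃  Name:       [        ]┃     
               ┃  Address:    [        ]┃     
               ┃  Active:     [x]       ┃     
               ┃                        ┃     
               ┃                        ┃     
               ┃                        ┃     
               ┃                        ┃━━━━━
               ┃                        ┃     
               ┃                        ┃     
               ┃                        ┃     
               ┃                        ┃     
               ┃                        ┃     
               ┗━━━━━━━━━━━━━━━━━━━━━━━━┛     
                                              
                                              
                                              
                                              
                                              
                                              


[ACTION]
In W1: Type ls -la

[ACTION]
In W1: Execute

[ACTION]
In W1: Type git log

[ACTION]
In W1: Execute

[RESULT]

               ┠────────────────────────┨   24
               ┃> Notify:     [x]       ┃    8
               ┃  Role:       [Moderat▼]┃   19
               ┃  Notes:      [user@exa]┃   10
               ┃  Priority:   [Medium ▼]┃   47
               ┃  Name:       [        ]┃     
               ┃  Address:    [        ]┃     
               ┃  Active:     [x]       ┃     
               ┃                        ┃     
               ┃                        ┃     
               ┃                        ┃     
               ┃                        ┃━━━━━
               ┃                        ┃     
               ┃                        ┃     
               ┃                        ┃     
               ┃                        ┃     
               ┃                        ┃     
               ┗━━━━━━━━━━━━━━━━━━━━━━━━┛     
                                              
                                              
                                              
                                              
                                              
                                              


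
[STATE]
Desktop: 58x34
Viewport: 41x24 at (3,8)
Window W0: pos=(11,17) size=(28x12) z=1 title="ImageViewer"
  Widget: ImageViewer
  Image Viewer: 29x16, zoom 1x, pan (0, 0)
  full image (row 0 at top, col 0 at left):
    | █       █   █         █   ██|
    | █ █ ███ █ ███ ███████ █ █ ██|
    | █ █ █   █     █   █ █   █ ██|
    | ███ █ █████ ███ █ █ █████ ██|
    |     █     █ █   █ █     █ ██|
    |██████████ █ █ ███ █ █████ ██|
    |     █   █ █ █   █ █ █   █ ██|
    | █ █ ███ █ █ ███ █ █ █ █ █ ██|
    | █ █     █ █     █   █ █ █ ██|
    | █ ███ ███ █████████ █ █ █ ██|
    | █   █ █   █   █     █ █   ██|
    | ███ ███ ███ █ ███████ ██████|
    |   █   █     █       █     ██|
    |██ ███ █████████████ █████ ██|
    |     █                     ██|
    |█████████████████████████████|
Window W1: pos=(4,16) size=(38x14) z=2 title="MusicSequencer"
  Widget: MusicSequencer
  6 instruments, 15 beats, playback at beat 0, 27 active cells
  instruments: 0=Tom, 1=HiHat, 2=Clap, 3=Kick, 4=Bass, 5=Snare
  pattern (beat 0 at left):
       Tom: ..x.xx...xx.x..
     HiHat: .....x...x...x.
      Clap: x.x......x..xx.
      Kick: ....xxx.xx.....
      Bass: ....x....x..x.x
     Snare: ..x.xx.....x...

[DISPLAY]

                                         
                                         
                                         
                                         
                                         
                                         
                                         
                                         
 ┏━━━━━━━━━━━━━━━━━━━━━━━━━━━━━━━━━━━━┓  
 ┃ MusicSequencer                     ┃  
 ┠────────────────────────────────────┨  
 ┃      ▼12345678901234               ┃  
 ┃   Tom··█·██···██·█··               ┃  
 ┃ HiHat·····█···█···█·               ┃  
 ┃  Clap█·█······█··██·               ┃  
 ┃  Kick····███·██·····               ┃  
 ┃  Bass····█····█··█·█               ┃  
 ┃ Snare··█·██·····█···               ┃  
 ┃                                    ┃  
 ┃                                    ┃  
 ┃                                    ┃  
 ┗━━━━━━━━━━━━━━━━━━━━━━━━━━━━━━━━━━━━┛  
                                         
                                         


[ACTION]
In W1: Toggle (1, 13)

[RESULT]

                                         
                                         
                                         
                                         
                                         
                                         
                                         
                                         
 ┏━━━━━━━━━━━━━━━━━━━━━━━━━━━━━━━━━━━━┓  
 ┃ MusicSequencer                     ┃  
 ┠────────────────────────────────────┨  
 ┃      ▼12345678901234               ┃  
 ┃   Tom··█·██···██·█··               ┃  
 ┃ HiHat·····█···█·····               ┃  
 ┃  Clap█·█······█··██·               ┃  
 ┃  Kick····███·██·····               ┃  
 ┃  Bass····█····█··█·█               ┃  
 ┃ Snare··█·██·····█···               ┃  
 ┃                                    ┃  
 ┃                                    ┃  
 ┃                                    ┃  
 ┗━━━━━━━━━━━━━━━━━━━━━━━━━━━━━━━━━━━━┛  
                                         
                                         


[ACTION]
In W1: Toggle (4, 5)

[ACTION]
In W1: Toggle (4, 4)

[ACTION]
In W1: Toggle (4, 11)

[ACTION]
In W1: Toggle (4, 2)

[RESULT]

                                         
                                         
                                         
                                         
                                         
                                         
                                         
                                         
 ┏━━━━━━━━━━━━━━━━━━━━━━━━━━━━━━━━━━━━┓  
 ┃ MusicSequencer                     ┃  
 ┠────────────────────────────────────┨  
 ┃      ▼12345678901234               ┃  
 ┃   Tom··█·██···██·█··               ┃  
 ┃ HiHat·····█···█·····               ┃  
 ┃  Clap█·█······█··██·               ┃  
 ┃  Kick····███·██·····               ┃  
 ┃  Bass··█··█···█·██·█               ┃  
 ┃ Snare··█·██·····█···               ┃  
 ┃                                    ┃  
 ┃                                    ┃  
 ┃                                    ┃  
 ┗━━━━━━━━━━━━━━━━━━━━━━━━━━━━━━━━━━━━┛  
                                         
                                         


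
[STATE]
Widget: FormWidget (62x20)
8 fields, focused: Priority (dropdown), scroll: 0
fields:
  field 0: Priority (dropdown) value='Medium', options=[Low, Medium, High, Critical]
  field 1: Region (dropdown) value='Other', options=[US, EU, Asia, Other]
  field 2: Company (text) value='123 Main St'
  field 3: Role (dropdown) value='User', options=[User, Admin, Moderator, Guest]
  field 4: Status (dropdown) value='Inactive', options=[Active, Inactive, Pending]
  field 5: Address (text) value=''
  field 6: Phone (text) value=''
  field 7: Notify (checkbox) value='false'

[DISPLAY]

> Priority:   [Medium                                       ▼]
  Region:     [Other                                        ▼]
  Company:    [123 Main St                                   ]
  Role:       [User                                         ▼]
  Status:     [Inactive                                     ▼]
  Address:    [                                              ]
  Phone:      [                                              ]
  Notify:     [ ]                                             
                                                              
                                                              
                                                              
                                                              
                                                              
                                                              
                                                              
                                                              
                                                              
                                                              
                                                              
                                                              


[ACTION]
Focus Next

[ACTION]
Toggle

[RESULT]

  Priority:   [Medium                                       ▼]
> Region:     [Other                                        ▼]
  Company:    [123 Main St                                   ]
  Role:       [User                                         ▼]
  Status:     [Inactive                                     ▼]
  Address:    [                                              ]
  Phone:      [                                              ]
  Notify:     [ ]                                             
                                                              
                                                              
                                                              
                                                              
                                                              
                                                              
                                                              
                                                              
                                                              
                                                              
                                                              
                                                              
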